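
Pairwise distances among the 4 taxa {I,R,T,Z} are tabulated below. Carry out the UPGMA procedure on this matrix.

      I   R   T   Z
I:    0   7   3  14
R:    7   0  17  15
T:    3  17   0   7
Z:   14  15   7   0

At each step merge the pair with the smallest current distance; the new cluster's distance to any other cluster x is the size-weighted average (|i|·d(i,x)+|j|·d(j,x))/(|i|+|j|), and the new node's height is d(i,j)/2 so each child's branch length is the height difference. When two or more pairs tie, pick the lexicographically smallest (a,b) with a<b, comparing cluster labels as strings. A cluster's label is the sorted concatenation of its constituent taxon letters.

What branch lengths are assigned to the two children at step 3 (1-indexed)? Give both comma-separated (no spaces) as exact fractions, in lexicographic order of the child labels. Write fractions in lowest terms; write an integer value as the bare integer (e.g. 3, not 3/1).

5/4,13/2

1. join I+T (d=3) ⇒ IT; edges |I|=3/2, |T|=3/2
  updated: d(IT,R)=12, d(IT,Z)=21/2
2. join IT+Z (d=21/2) ⇒ ITZ; edges |IT|=15/4, |Z|=21/4
  updated: d(ITZ,R)=13
3. join ITZ+R (d=13) ⇒ IRTZ; edges |ITZ|=5/4, |R|=13/2
final tree: (((I:3/2,T:3/2):15/4,Z:21/4):5/4,R:13/2)
total length: 79/4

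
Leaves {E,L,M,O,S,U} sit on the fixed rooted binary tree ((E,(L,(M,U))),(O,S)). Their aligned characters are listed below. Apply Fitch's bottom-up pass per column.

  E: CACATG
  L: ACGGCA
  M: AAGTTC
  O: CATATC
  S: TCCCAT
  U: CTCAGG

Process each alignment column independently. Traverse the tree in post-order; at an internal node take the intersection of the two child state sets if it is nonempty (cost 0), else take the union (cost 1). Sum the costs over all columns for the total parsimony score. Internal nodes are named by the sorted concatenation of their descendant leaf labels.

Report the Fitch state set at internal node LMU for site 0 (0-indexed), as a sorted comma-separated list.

A

MU@0: {A} ∪ {C} = {A,C} (union, +1)
LMU@0: {A} ∩ {A,C} = {A} (intersection, +0)
ELMU@0: {C} ∪ {A} = {A,C} (union, +1)
OS@0: {C} ∪ {T} = {C,T} (union, +1)
ELMOSU@0: {A,C} ∩ {C,T} = {C} (intersection, +0)
MU@1: {A} ∪ {T} = {A,T} (union, +1)
LMU@1: {C} ∪ {A,T} = {A,C,T} (union, +1)
ELMU@1: {A} ∩ {A,C,T} = {A} (intersection, +0)
OS@1: {A} ∪ {C} = {A,C} (union, +1)
ELMOSU@1: {A} ∩ {A,C} = {A} (intersection, +0)
MU@2: {G} ∪ {C} = {C,G} (union, +1)
LMU@2: {G} ∩ {C,G} = {G} (intersection, +0)
ELMU@2: {C} ∪ {G} = {C,G} (union, +1)
OS@2: {T} ∪ {C} = {C,T} (union, +1)
ELMOSU@2: {C,G} ∩ {C,T} = {C} (intersection, +0)
MU@3: {T} ∪ {A} = {A,T} (union, +1)
LMU@3: {G} ∪ {A,T} = {A,G,T} (union, +1)
ELMU@3: {A} ∩ {A,G,T} = {A} (intersection, +0)
OS@3: {A} ∪ {C} = {A,C} (union, +1)
ELMOSU@3: {A} ∩ {A,C} = {A} (intersection, +0)
MU@4: {T} ∪ {G} = {G,T} (union, +1)
LMU@4: {C} ∪ {G,T} = {C,G,T} (union, +1)
ELMU@4: {T} ∩ {C,G,T} = {T} (intersection, +0)
OS@4: {T} ∪ {A} = {A,T} (union, +1)
ELMOSU@4: {T} ∩ {A,T} = {T} (intersection, +0)
MU@5: {C} ∪ {G} = {C,G} (union, +1)
LMU@5: {A} ∪ {C,G} = {A,C,G} (union, +1)
ELMU@5: {G} ∩ {A,C,G} = {G} (intersection, +0)
OS@5: {C} ∪ {T} = {C,T} (union, +1)
ELMOSU@5: {G} ∪ {C,T} = {C,G,T} (union, +1)
per-site changes: [3, 3, 3, 3, 3, 4]; total = 19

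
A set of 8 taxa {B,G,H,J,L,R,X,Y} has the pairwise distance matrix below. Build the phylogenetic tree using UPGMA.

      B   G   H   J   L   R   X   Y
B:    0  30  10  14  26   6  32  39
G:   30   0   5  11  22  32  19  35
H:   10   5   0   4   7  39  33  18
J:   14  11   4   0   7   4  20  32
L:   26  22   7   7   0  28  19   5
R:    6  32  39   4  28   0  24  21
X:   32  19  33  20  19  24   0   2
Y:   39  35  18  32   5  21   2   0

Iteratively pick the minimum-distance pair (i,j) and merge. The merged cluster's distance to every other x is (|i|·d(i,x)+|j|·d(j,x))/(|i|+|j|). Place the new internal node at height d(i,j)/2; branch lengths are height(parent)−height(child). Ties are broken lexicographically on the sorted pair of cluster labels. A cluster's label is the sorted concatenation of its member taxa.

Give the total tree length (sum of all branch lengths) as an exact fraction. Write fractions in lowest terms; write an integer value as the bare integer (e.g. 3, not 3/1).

1. join X+Y (d=2) ⇒ XY; edges |X|=1, |Y|=1
  updated: d(B,XY)=71/2, d(G,XY)=27, d(H,XY)=51/2, d(J,XY)=26, d(L,XY)=12, d(R,XY)=45/2
2. join H+J (d=4) ⇒ HJ; edges |H|=2, |J|=2
  updated: d(B,HJ)=12, d(G,HJ)=8, d(HJ,L)=7, d(HJ,R)=43/2, d(HJ,XY)=103/4
3. join B+R (d=6) ⇒ BR; edges |B|=3, |R|=3
  updated: d(BR,G)=31, d(BR,HJ)=67/4, d(BR,L)=27, d(BR,XY)=29
4. join HJ+L (d=7) ⇒ HJL; edges |HJ|=3/2, |L|=7/2
  updated: d(BR,HJL)=121/6, d(G,HJL)=38/3, d(HJL,XY)=127/6
5. join G+HJL (d=38/3) ⇒ GHJL; edges |G|=19/3, |HJL|=17/6
  updated: d(BR,GHJL)=183/8, d(GHJL,XY)=181/8
6. join GHJL+XY (d=181/8) ⇒ GHJLXY; edges |GHJL|=239/48, |XY|=165/16
  updated: d(BR,GHJLXY)=299/12
7. join BR+GHJLXY (d=299/12) ⇒ BGHJLRXY; edges |BR|=227/24, |GHJLXY|=55/48
final tree: ((B:3,R:3):227/24,((G:19/3,((H:2,J:2):3/2,L:7/2):17/6):239/48,(X:1,Y:1):165/16):55/48)
total length: 833/16

833/16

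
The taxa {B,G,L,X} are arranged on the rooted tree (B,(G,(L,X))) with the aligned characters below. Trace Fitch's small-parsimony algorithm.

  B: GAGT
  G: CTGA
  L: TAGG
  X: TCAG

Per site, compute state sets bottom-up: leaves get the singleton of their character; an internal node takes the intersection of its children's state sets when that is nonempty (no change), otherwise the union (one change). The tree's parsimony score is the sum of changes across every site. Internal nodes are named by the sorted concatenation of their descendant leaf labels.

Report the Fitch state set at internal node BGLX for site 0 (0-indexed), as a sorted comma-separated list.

LX@0: {T} ∩ {T} = {T} (intersection, +0)
GLX@0: {C} ∪ {T} = {C,T} (union, +1)
BGLX@0: {G} ∪ {C,T} = {C,G,T} (union, +1)
LX@1: {A} ∪ {C} = {A,C} (union, +1)
GLX@1: {T} ∪ {A,C} = {A,C,T} (union, +1)
BGLX@1: {A} ∩ {A,C,T} = {A} (intersection, +0)
LX@2: {G} ∪ {A} = {A,G} (union, +1)
GLX@2: {G} ∩ {A,G} = {G} (intersection, +0)
BGLX@2: {G} ∩ {G} = {G} (intersection, +0)
LX@3: {G} ∩ {G} = {G} (intersection, +0)
GLX@3: {A} ∪ {G} = {A,G} (union, +1)
BGLX@3: {T} ∪ {A,G} = {A,G,T} (union, +1)
per-site changes: [2, 2, 1, 2]; total = 7

C,G,T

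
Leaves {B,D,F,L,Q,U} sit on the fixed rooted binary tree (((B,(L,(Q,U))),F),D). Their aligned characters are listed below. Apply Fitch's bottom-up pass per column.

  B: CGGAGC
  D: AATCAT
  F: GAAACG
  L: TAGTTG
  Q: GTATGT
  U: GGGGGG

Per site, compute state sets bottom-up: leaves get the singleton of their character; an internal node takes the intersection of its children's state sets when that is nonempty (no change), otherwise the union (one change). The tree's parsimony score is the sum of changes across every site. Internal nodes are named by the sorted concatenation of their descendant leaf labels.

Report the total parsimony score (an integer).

QU@0: {G} ∩ {G} = {G} (intersection, +0)
LQU@0: {T} ∪ {G} = {G,T} (union, +1)
BLQU@0: {C} ∪ {G,T} = {C,G,T} (union, +1)
BFLQU@0: {C,G,T} ∩ {G} = {G} (intersection, +0)
BDFLQU@0: {G} ∪ {A} = {A,G} (union, +1)
QU@1: {T} ∪ {G} = {G,T} (union, +1)
LQU@1: {A} ∪ {G,T} = {A,G,T} (union, +1)
BLQU@1: {G} ∩ {A,G,T} = {G} (intersection, +0)
BFLQU@1: {G} ∪ {A} = {A,G} (union, +1)
BDFLQU@1: {A,G} ∩ {A} = {A} (intersection, +0)
QU@2: {A} ∪ {G} = {A,G} (union, +1)
LQU@2: {G} ∩ {A,G} = {G} (intersection, +0)
BLQU@2: {G} ∩ {G} = {G} (intersection, +0)
BFLQU@2: {G} ∪ {A} = {A,G} (union, +1)
BDFLQU@2: {A,G} ∪ {T} = {A,G,T} (union, +1)
QU@3: {T} ∪ {G} = {G,T} (union, +1)
LQU@3: {T} ∩ {G,T} = {T} (intersection, +0)
BLQU@3: {A} ∪ {T} = {A,T} (union, +1)
BFLQU@3: {A,T} ∩ {A} = {A} (intersection, +0)
BDFLQU@3: {A} ∪ {C} = {A,C} (union, +1)
QU@4: {G} ∩ {G} = {G} (intersection, +0)
LQU@4: {T} ∪ {G} = {G,T} (union, +1)
BLQU@4: {G} ∩ {G,T} = {G} (intersection, +0)
BFLQU@4: {G} ∪ {C} = {C,G} (union, +1)
BDFLQU@4: {C,G} ∪ {A} = {A,C,G} (union, +1)
QU@5: {T} ∪ {G} = {G,T} (union, +1)
LQU@5: {G} ∩ {G,T} = {G} (intersection, +0)
BLQU@5: {C} ∪ {G} = {C,G} (union, +1)
BFLQU@5: {C,G} ∩ {G} = {G} (intersection, +0)
BDFLQU@5: {G} ∪ {T} = {G,T} (union, +1)
per-site changes: [3, 3, 3, 3, 3, 3]; total = 18

18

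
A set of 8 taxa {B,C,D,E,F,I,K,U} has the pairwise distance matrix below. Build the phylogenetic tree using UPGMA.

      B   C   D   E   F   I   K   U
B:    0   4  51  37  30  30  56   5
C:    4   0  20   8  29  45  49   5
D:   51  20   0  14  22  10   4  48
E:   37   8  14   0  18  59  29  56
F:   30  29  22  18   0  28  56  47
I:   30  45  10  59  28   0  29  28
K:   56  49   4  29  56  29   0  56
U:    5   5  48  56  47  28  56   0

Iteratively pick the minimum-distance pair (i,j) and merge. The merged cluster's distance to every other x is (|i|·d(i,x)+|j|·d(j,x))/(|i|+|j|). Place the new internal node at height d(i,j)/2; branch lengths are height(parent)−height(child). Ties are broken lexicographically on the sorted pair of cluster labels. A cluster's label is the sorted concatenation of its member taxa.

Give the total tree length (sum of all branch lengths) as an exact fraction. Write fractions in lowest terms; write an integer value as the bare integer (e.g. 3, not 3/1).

1. join B+C (d=4) ⇒ BC; edges |B|=2, |C|=2
  updated: d(BC,D)=71/2, d(BC,E)=45/2, d(BC,F)=59/2, d(BC,I)=75/2, d(BC,K)=105/2, d(BC,U)=5
2. join D+K (d=4) ⇒ DK; edges |D|=2, |K|=2
  updated: d(BC,DK)=44, d(DK,E)=43/2, d(DK,F)=39, d(DK,I)=39/2, d(DK,U)=52
3. join BC+U (d=5) ⇒ BCU; edges |BC|=1/2, |U|=5/2
  updated: d(BCU,DK)=140/3, d(BCU,E)=101/3, d(BCU,F)=106/3, d(BCU,I)=103/3
4. join E+F (d=18) ⇒ EF; edges |E|=9, |F|=9
  updated: d(BCU,EF)=69/2, d(DK,EF)=121/4, d(EF,I)=87/2
5. join DK+I (d=39/2) ⇒ DIK; edges |DK|=31/4, |I|=39/4
  updated: d(BCU,DIK)=383/9, d(DIK,EF)=104/3
6. join BCU+EF (d=69/2) ⇒ BCEFU; edges |BCU|=59/4, |EF|=33/4
  updated: d(BCEFU,DIK)=197/5
7. join BCEFU+DIK (d=197/5) ⇒ BCDEFIKU; edges |BCEFU|=49/20, |DIK|=199/20
final tree: ((((B:2,C:2):1/2,U:5/2):59/4,(E:9,F:9):33/4):49/20,((D:2,K:2):31/4,I:39/4):199/20)
total length: 819/10

819/10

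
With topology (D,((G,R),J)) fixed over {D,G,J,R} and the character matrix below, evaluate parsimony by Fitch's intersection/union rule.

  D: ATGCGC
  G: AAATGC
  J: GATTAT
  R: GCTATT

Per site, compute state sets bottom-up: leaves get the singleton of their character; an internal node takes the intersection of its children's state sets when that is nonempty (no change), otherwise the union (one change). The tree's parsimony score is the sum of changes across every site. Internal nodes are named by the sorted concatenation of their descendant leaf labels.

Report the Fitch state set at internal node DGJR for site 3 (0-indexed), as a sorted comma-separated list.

[col 0] GR: children G:{A}, R:{G} ∪→ {A,G}; cost 1
[col 0] GJR: children GR:{A,G}, J:{G} ∩→ {G}; cost 0
[col 0] DGJR: children D:{A}, GJR:{G} ∪→ {A,G}; cost 1
[col 1] GR: children G:{A}, R:{C} ∪→ {A,C}; cost 1
[col 1] GJR: children GR:{A,C}, J:{A} ∩→ {A}; cost 0
[col 1] DGJR: children D:{T}, GJR:{A} ∪→ {A,T}; cost 1
[col 2] GR: children G:{A}, R:{T} ∪→ {A,T}; cost 1
[col 2] GJR: children GR:{A,T}, J:{T} ∩→ {T}; cost 0
[col 2] DGJR: children D:{G}, GJR:{T} ∪→ {G,T}; cost 1
[col 3] GR: children G:{T}, R:{A} ∪→ {A,T}; cost 1
[col 3] GJR: children GR:{A,T}, J:{T} ∩→ {T}; cost 0
[col 3] DGJR: children D:{C}, GJR:{T} ∪→ {C,T}; cost 1
[col 4] GR: children G:{G}, R:{T} ∪→ {G,T}; cost 1
[col 4] GJR: children GR:{G,T}, J:{A} ∪→ {A,G,T}; cost 1
[col 4] DGJR: children D:{G}, GJR:{A,G,T} ∩→ {G}; cost 0
[col 5] GR: children G:{C}, R:{T} ∪→ {C,T}; cost 1
[col 5] GJR: children GR:{C,T}, J:{T} ∩→ {T}; cost 0
[col 5] DGJR: children D:{C}, GJR:{T} ∪→ {C,T}; cost 1
per-site changes: [2, 2, 2, 2, 2, 2]; total = 12

C,T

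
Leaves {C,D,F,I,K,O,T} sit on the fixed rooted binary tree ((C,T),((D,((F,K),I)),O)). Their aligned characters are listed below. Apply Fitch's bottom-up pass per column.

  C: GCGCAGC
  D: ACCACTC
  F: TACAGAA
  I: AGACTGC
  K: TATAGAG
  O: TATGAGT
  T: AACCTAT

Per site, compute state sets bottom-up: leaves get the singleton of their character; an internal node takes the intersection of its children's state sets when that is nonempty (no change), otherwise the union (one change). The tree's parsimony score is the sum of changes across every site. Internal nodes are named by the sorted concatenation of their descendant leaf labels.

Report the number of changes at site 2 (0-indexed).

[col 0] CT: children C:{G}, T:{A} ∪→ {A,G}; cost 1
[col 0] FK: children F:{T}, K:{T} ∩→ {T}; cost 0
[col 0] FIK: children FK:{T}, I:{A} ∪→ {A,T}; cost 1
[col 0] DFIK: children D:{A}, FIK:{A,T} ∩→ {A}; cost 0
[col 0] DFIKO: children DFIK:{A}, O:{T} ∪→ {A,T}; cost 1
[col 0] CDFIKOT: children CT:{A,G}, DFIKO:{A,T} ∩→ {A}; cost 0
[col 1] CT: children C:{C}, T:{A} ∪→ {A,C}; cost 1
[col 1] FK: children F:{A}, K:{A} ∩→ {A}; cost 0
[col 1] FIK: children FK:{A}, I:{G} ∪→ {A,G}; cost 1
[col 1] DFIK: children D:{C}, FIK:{A,G} ∪→ {A,C,G}; cost 1
[col 1] DFIKO: children DFIK:{A,C,G}, O:{A} ∩→ {A}; cost 0
[col 1] CDFIKOT: children CT:{A,C}, DFIKO:{A} ∩→ {A}; cost 0
[col 2] CT: children C:{G}, T:{C} ∪→ {C,G}; cost 1
[col 2] FK: children F:{C}, K:{T} ∪→ {C,T}; cost 1
[col 2] FIK: children FK:{C,T}, I:{A} ∪→ {A,C,T}; cost 1
[col 2] DFIK: children D:{C}, FIK:{A,C,T} ∩→ {C}; cost 0
[col 2] DFIKO: children DFIK:{C}, O:{T} ∪→ {C,T}; cost 1
[col 2] CDFIKOT: children CT:{C,G}, DFIKO:{C,T} ∩→ {C}; cost 0
[col 3] CT: children C:{C}, T:{C} ∩→ {C}; cost 0
[col 3] FK: children F:{A}, K:{A} ∩→ {A}; cost 0
[col 3] FIK: children FK:{A}, I:{C} ∪→ {A,C}; cost 1
[col 3] DFIK: children D:{A}, FIK:{A,C} ∩→ {A}; cost 0
[col 3] DFIKO: children DFIK:{A}, O:{G} ∪→ {A,G}; cost 1
[col 3] CDFIKOT: children CT:{C}, DFIKO:{A,G} ∪→ {A,C,G}; cost 1
[col 4] CT: children C:{A}, T:{T} ∪→ {A,T}; cost 1
[col 4] FK: children F:{G}, K:{G} ∩→ {G}; cost 0
[col 4] FIK: children FK:{G}, I:{T} ∪→ {G,T}; cost 1
[col 4] DFIK: children D:{C}, FIK:{G,T} ∪→ {C,G,T}; cost 1
[col 4] DFIKO: children DFIK:{C,G,T}, O:{A} ∪→ {A,C,G,T}; cost 1
[col 4] CDFIKOT: children CT:{A,T}, DFIKO:{A,C,G,T} ∩→ {A,T}; cost 0
[col 5] CT: children C:{G}, T:{A} ∪→ {A,G}; cost 1
[col 5] FK: children F:{A}, K:{A} ∩→ {A}; cost 0
[col 5] FIK: children FK:{A}, I:{G} ∪→ {A,G}; cost 1
[col 5] DFIK: children D:{T}, FIK:{A,G} ∪→ {A,G,T}; cost 1
[col 5] DFIKO: children DFIK:{A,G,T}, O:{G} ∩→ {G}; cost 0
[col 5] CDFIKOT: children CT:{A,G}, DFIKO:{G} ∩→ {G}; cost 0
[col 6] CT: children C:{C}, T:{T} ∪→ {C,T}; cost 1
[col 6] FK: children F:{A}, K:{G} ∪→ {A,G}; cost 1
[col 6] FIK: children FK:{A,G}, I:{C} ∪→ {A,C,G}; cost 1
[col 6] DFIK: children D:{C}, FIK:{A,C,G} ∩→ {C}; cost 0
[col 6] DFIKO: children DFIK:{C}, O:{T} ∪→ {C,T}; cost 1
[col 6] CDFIKOT: children CT:{C,T}, DFIKO:{C,T} ∩→ {C,T}; cost 0
per-site changes: [3, 3, 4, 3, 4, 3, 4]; total = 24

4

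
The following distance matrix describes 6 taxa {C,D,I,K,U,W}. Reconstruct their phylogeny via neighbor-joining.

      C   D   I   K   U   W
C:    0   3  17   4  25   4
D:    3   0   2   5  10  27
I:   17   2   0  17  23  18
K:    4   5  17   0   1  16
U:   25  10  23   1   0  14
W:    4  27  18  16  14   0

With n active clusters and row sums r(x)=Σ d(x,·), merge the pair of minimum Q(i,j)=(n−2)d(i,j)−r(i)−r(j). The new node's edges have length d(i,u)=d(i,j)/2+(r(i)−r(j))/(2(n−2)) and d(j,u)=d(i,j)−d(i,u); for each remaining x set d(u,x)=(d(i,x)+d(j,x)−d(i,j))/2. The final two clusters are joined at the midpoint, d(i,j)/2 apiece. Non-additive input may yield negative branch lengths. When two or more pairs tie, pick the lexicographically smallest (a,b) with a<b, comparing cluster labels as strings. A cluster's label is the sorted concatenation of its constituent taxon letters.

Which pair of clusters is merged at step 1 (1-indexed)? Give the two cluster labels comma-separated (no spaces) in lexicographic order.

C,W

step 1: merge (C,W) at d=4, Q=-116; branch lengths C→-5/4, W→21/4; new cluster CW
  updated: d(CW,D)=13, d(CW,I)=31/2, d(CW,K)=8, d(CW,U)=35/2
step 2: merge (D,I) at d=2, Q=-163/2; branch lengths D→-43/12, I→67/12; new cluster DI
  updated: d(CW,DI)=53/4, d(DI,K)=10, d(DI,U)=31/2
step 3: merge (CW,DI) at d=53/4, Q=-51; branch lengths CW→53/8, DI→53/8; new cluster CDIW
  updated: d(CDIW,K)=19/8, d(CDIW,U)=79/8
step 4: merge (CDIW,K) at d=19/8, Q=-53/4; branch lengths CDIW→45/8, K→-13/4; new cluster CDIKW
  updated: d(CDIKW,U)=17/4
step 5: merge (CDIKW,U) at d=17/4; branch lengths CDIKW→17/8, U→17/8; new cluster CDIKUW
final tree: ((((C:-5/4,W:21/4):53/8,(D:-43/12,I:67/12):53/8):45/8,K:-13/4):17/8,U:17/8)
total length: 207/8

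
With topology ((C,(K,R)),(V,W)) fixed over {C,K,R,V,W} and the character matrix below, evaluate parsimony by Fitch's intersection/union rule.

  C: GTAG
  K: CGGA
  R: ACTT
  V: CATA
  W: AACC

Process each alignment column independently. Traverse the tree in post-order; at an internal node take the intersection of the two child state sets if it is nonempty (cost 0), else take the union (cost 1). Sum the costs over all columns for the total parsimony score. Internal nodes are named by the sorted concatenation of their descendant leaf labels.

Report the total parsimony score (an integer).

12

site 0, node KR: K={C} ∪ R={A} → {A,C} (+1)
site 0, node CKR: C={G} ∪ KR={A,C} → {A,C,G} (+1)
site 0, node VW: V={C} ∪ W={A} → {A,C} (+1)
site 0, node CKRVW: CKR={A,C,G} ∩ VW={A,C} → {A,C} (+0)
site 1, node KR: K={G} ∪ R={C} → {C,G} (+1)
site 1, node CKR: C={T} ∪ KR={C,G} → {C,G,T} (+1)
site 1, node VW: V={A} ∩ W={A} → {A} (+0)
site 1, node CKRVW: CKR={C,G,T} ∪ VW={A} → {A,C,G,T} (+1)
site 2, node KR: K={G} ∪ R={T} → {G,T} (+1)
site 2, node CKR: C={A} ∪ KR={G,T} → {A,G,T} (+1)
site 2, node VW: V={T} ∪ W={C} → {C,T} (+1)
site 2, node CKRVW: CKR={A,G,T} ∩ VW={C,T} → {T} (+0)
site 3, node KR: K={A} ∪ R={T} → {A,T} (+1)
site 3, node CKR: C={G} ∪ KR={A,T} → {A,G,T} (+1)
site 3, node VW: V={A} ∪ W={C} → {A,C} (+1)
site 3, node CKRVW: CKR={A,G,T} ∩ VW={A,C} → {A} (+0)
per-site changes: [3, 3, 3, 3]; total = 12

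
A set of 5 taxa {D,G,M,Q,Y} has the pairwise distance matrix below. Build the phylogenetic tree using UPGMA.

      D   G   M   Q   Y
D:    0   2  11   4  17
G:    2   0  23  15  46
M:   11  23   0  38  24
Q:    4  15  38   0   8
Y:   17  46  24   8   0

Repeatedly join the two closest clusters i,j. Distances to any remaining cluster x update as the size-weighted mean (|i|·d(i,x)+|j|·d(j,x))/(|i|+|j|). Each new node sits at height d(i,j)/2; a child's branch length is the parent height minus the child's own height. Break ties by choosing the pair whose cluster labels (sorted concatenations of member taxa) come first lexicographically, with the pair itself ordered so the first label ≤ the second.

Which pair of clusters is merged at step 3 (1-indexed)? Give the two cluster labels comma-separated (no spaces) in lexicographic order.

DG,M

1. join D+G (d=2) ⇒ DG; edges |D|=1, |G|=1
  updated: d(DG,M)=17, d(DG,Q)=19/2, d(DG,Y)=63/2
2. join Q+Y (d=8) ⇒ QY; edges |Q|=4, |Y|=4
  updated: d(DG,QY)=41/2, d(M,QY)=31
3. join DG+M (d=17) ⇒ DGM; edges |DG|=15/2, |M|=17/2
  updated: d(DGM,QY)=24
4. join DGM+QY (d=24) ⇒ DGMQY; edges |DGM|=7/2, |QY|=8
final tree: (((D:1,G:1):15/2,M:17/2):7/2,(Q:4,Y:4):8)
total length: 75/2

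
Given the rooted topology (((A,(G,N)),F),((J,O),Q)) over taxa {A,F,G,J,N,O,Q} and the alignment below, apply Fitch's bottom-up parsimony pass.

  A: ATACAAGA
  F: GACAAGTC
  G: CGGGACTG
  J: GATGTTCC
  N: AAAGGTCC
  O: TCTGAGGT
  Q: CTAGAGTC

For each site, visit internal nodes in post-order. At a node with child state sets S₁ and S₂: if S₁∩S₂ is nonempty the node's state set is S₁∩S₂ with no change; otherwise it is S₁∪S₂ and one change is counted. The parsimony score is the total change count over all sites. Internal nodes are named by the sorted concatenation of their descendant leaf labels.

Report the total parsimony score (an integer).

[col 0] GN: children G:{C}, N:{A} ∪→ {A,C}; cost 1
[col 0] AGN: children A:{A}, GN:{A,C} ∩→ {A}; cost 0
[col 0] AFGN: children AGN:{A}, F:{G} ∪→ {A,G}; cost 1
[col 0] JO: children J:{G}, O:{T} ∪→ {G,T}; cost 1
[col 0] JOQ: children JO:{G,T}, Q:{C} ∪→ {C,G,T}; cost 1
[col 0] AFGJNOQ: children AFGN:{A,G}, JOQ:{C,G,T} ∩→ {G}; cost 0
[col 1] GN: children G:{G}, N:{A} ∪→ {A,G}; cost 1
[col 1] AGN: children A:{T}, GN:{A,G} ∪→ {A,G,T}; cost 1
[col 1] AFGN: children AGN:{A,G,T}, F:{A} ∩→ {A}; cost 0
[col 1] JO: children J:{A}, O:{C} ∪→ {A,C}; cost 1
[col 1] JOQ: children JO:{A,C}, Q:{T} ∪→ {A,C,T}; cost 1
[col 1] AFGJNOQ: children AFGN:{A}, JOQ:{A,C,T} ∩→ {A}; cost 0
[col 2] GN: children G:{G}, N:{A} ∪→ {A,G}; cost 1
[col 2] AGN: children A:{A}, GN:{A,G} ∩→ {A}; cost 0
[col 2] AFGN: children AGN:{A}, F:{C} ∪→ {A,C}; cost 1
[col 2] JO: children J:{T}, O:{T} ∩→ {T}; cost 0
[col 2] JOQ: children JO:{T}, Q:{A} ∪→ {A,T}; cost 1
[col 2] AFGJNOQ: children AFGN:{A,C}, JOQ:{A,T} ∩→ {A}; cost 0
[col 3] GN: children G:{G}, N:{G} ∩→ {G}; cost 0
[col 3] AGN: children A:{C}, GN:{G} ∪→ {C,G}; cost 1
[col 3] AFGN: children AGN:{C,G}, F:{A} ∪→ {A,C,G}; cost 1
[col 3] JO: children J:{G}, O:{G} ∩→ {G}; cost 0
[col 3] JOQ: children JO:{G}, Q:{G} ∩→ {G}; cost 0
[col 3] AFGJNOQ: children AFGN:{A,C,G}, JOQ:{G} ∩→ {G}; cost 0
[col 4] GN: children G:{A}, N:{G} ∪→ {A,G}; cost 1
[col 4] AGN: children A:{A}, GN:{A,G} ∩→ {A}; cost 0
[col 4] AFGN: children AGN:{A}, F:{A} ∩→ {A}; cost 0
[col 4] JO: children J:{T}, O:{A} ∪→ {A,T}; cost 1
[col 4] JOQ: children JO:{A,T}, Q:{A} ∩→ {A}; cost 0
[col 4] AFGJNOQ: children AFGN:{A}, JOQ:{A} ∩→ {A}; cost 0
[col 5] GN: children G:{C}, N:{T} ∪→ {C,T}; cost 1
[col 5] AGN: children A:{A}, GN:{C,T} ∪→ {A,C,T}; cost 1
[col 5] AFGN: children AGN:{A,C,T}, F:{G} ∪→ {A,C,G,T}; cost 1
[col 5] JO: children J:{T}, O:{G} ∪→ {G,T}; cost 1
[col 5] JOQ: children JO:{G,T}, Q:{G} ∩→ {G}; cost 0
[col 5] AFGJNOQ: children AFGN:{A,C,G,T}, JOQ:{G} ∩→ {G}; cost 0
[col 6] GN: children G:{T}, N:{C} ∪→ {C,T}; cost 1
[col 6] AGN: children A:{G}, GN:{C,T} ∪→ {C,G,T}; cost 1
[col 6] AFGN: children AGN:{C,G,T}, F:{T} ∩→ {T}; cost 0
[col 6] JO: children J:{C}, O:{G} ∪→ {C,G}; cost 1
[col 6] JOQ: children JO:{C,G}, Q:{T} ∪→ {C,G,T}; cost 1
[col 6] AFGJNOQ: children AFGN:{T}, JOQ:{C,G,T} ∩→ {T}; cost 0
[col 7] GN: children G:{G}, N:{C} ∪→ {C,G}; cost 1
[col 7] AGN: children A:{A}, GN:{C,G} ∪→ {A,C,G}; cost 1
[col 7] AFGN: children AGN:{A,C,G}, F:{C} ∩→ {C}; cost 0
[col 7] JO: children J:{C}, O:{T} ∪→ {C,T}; cost 1
[col 7] JOQ: children JO:{C,T}, Q:{C} ∩→ {C}; cost 0
[col 7] AFGJNOQ: children AFGN:{C}, JOQ:{C} ∩→ {C}; cost 0
per-site changes: [4, 4, 3, 2, 2, 4, 4, 3]; total = 26

26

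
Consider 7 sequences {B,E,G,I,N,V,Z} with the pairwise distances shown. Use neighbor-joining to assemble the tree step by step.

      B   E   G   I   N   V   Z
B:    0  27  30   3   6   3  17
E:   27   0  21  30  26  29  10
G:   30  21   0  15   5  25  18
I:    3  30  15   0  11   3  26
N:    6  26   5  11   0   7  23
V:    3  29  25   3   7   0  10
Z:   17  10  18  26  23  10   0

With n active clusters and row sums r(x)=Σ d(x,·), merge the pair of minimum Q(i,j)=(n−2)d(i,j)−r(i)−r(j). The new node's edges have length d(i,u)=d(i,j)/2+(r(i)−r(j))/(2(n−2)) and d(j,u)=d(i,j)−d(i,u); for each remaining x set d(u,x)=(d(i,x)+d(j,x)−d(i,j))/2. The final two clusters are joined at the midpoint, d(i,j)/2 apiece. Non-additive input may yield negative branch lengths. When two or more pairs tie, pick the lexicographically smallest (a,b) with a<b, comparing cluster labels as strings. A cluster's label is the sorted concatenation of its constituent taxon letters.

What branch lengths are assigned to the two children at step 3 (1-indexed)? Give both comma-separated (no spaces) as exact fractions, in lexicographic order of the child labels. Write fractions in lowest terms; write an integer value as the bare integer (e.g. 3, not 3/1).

21/4,-1/4

1. join E+Z (d=10, Q=-197) ⇒ EZ; edges |E|=89/10, |Z|=11/10
  updated: d(B,EZ)=17, d(EZ,G)=29/2, d(EZ,I)=23, d(EZ,N)=39/2, d(EZ,V)=29/2
2. join EZ+G (d=29/2, Q=-120) ⇒ EGZ; edges |EZ|=57/8, |G|=59/8
  updated: d(B,EGZ)=65/4, d(EGZ,I)=47/4, d(EGZ,N)=5, d(EGZ,V)=25/2
3. join EGZ+N (d=5, Q=-119/2) ⇒ EGNZ; edges |EGZ|=21/4, |N|=-1/4
  updated: d(B,EGNZ)=69/8, d(EGNZ,I)=71/8, d(EGNZ,V)=29/4
4. join B+I (d=3, Q=-47/2) ⇒ BI; edges |B|=23/16, |I|=25/16
  updated: d(BI,EGNZ)=29/4, d(BI,V)=3/2
5. join BI+EGNZ (d=29/4, Q=-16) ⇒ BEGINZ; edges |BI|=3/4, |EGNZ|=13/2
  updated: d(BEGINZ,V)=3/4
6. join BEGINZ+V (d=3/4) ⇒ BEGINVZ; edges |BEGINZ|=3/8, |V|=3/8
final tree: (((B:23/16,I:25/16):3/4,(((E:89/10,Z:11/10):57/8,G:59/8):21/4,N:-1/4):13/2):3/8,V:3/8)
total length: 81/2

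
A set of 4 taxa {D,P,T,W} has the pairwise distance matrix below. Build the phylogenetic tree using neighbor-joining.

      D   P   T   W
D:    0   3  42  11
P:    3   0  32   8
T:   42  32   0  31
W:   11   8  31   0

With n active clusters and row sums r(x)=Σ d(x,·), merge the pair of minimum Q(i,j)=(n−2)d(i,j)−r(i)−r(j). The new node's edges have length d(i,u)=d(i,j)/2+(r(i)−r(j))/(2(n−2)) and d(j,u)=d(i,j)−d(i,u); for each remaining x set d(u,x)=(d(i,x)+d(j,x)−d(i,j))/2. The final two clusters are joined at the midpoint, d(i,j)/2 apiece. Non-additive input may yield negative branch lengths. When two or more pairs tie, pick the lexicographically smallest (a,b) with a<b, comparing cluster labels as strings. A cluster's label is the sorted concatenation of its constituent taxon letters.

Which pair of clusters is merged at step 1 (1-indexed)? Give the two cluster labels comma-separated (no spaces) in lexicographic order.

D,P

1. join D+P (d=3, Q=-93) ⇒ DP; edges |D|=19/4, |P|=-7/4
  updated: d(DP,T)=71/2, d(DP,W)=8
2. join DP+T (d=71/2, Q=-149/2) ⇒ DPT; edges |DP|=25/4, |T|=117/4
  updated: d(DPT,W)=7/4
3. join DPT+W (d=7/4) ⇒ DPTW; edges |DPT|=7/8, |W|=7/8
final tree: (((D:19/4,P:-7/4):25/4,T:117/4):7/8,W:7/8)
total length: 161/4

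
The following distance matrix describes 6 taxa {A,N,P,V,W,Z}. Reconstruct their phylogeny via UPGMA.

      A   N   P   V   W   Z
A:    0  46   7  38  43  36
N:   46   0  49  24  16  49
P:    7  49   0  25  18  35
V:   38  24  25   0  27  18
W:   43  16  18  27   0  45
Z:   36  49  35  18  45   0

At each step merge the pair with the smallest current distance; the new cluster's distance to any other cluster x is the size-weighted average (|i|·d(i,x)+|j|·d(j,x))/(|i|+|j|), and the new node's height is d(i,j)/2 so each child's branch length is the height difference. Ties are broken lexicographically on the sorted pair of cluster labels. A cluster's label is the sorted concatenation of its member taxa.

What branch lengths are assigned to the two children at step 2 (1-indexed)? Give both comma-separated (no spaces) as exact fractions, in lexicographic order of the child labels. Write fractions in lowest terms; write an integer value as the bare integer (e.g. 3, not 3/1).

1. join A+P (d=7) ⇒ AP; edges |A|=7/2, |P|=7/2
  updated: d(AP,N)=95/2, d(AP,V)=63/2, d(AP,W)=61/2, d(AP,Z)=71/2
2. join N+W (d=16) ⇒ NW; edges |N|=8, |W|=8
  updated: d(AP,NW)=39, d(NW,V)=51/2, d(NW,Z)=47
3. join V+Z (d=18) ⇒ VZ; edges |V|=9, |Z|=9
  updated: d(AP,VZ)=67/2, d(NW,VZ)=145/4
4. join AP+VZ (d=67/2) ⇒ APVZ; edges |AP|=53/4, |VZ|=31/4
  updated: d(APVZ,NW)=301/8
5. join APVZ+NW (d=301/8) ⇒ ANPVWZ; edges |APVZ|=33/16, |NW|=173/16
final tree: (((A:7/2,P:7/2):53/4,(V:9,Z:9):31/4):33/16,(N:8,W:8):173/16)
total length: 599/8

8,8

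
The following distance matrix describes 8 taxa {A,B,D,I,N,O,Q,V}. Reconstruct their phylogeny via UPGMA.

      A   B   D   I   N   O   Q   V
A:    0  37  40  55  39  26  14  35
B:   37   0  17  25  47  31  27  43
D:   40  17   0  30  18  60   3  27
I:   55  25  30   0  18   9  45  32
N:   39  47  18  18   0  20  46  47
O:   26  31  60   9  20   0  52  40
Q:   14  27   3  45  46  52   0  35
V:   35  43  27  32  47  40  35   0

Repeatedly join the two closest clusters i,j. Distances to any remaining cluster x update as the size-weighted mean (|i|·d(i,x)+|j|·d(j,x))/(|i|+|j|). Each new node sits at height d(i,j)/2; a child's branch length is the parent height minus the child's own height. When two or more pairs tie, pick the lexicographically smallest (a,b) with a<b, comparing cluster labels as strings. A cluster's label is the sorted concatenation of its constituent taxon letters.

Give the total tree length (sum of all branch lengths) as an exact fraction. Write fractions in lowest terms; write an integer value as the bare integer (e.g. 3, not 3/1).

987/10

step 1: merge (D,Q) at d=3; branch lengths D→3/2, Q→3/2; new cluster DQ
  updated: d(A,DQ)=27, d(B,DQ)=22, d(DQ,I)=75/2, d(DQ,N)=32, d(DQ,O)=56, d(DQ,V)=31
step 2: merge (I,O) at d=9; branch lengths I→9/2, O→9/2; new cluster IO
  updated: d(A,IO)=81/2, d(B,IO)=28, d(DQ,IO)=187/4, d(IO,N)=19, d(IO,V)=36
step 3: merge (IO,N) at d=19; branch lengths IO→5, N→19/2; new cluster INO
  updated: d(A,INO)=40, d(B,INO)=103/3, d(DQ,INO)=251/6, d(INO,V)=119/3
step 4: merge (B,DQ) at d=22; branch lengths B→11, DQ→19/2; new cluster BDQ
  updated: d(A,BDQ)=91/3, d(BDQ,INO)=118/3, d(BDQ,V)=35
step 5: merge (A,BDQ) at d=91/3; branch lengths A→91/6, BDQ→25/6; new cluster ABDQ
  updated: d(ABDQ,INO)=79/2, d(ABDQ,V)=35
step 6: merge (ABDQ,V) at d=35; branch lengths ABDQ→7/3, V→35/2; new cluster ABDQV
  updated: d(ABDQV,INO)=593/15
step 7: merge (ABDQV,INO) at d=593/15; branch lengths ABDQV→34/15, INO→154/15; new cluster ABDINOQV
final tree: (((A:91/6,(B:11,(D:3/2,Q:3/2):19/2):25/6):7/3,V:35/2):34/15,((I:9/2,O:9/2):5,N:19/2):154/15)
total length: 987/10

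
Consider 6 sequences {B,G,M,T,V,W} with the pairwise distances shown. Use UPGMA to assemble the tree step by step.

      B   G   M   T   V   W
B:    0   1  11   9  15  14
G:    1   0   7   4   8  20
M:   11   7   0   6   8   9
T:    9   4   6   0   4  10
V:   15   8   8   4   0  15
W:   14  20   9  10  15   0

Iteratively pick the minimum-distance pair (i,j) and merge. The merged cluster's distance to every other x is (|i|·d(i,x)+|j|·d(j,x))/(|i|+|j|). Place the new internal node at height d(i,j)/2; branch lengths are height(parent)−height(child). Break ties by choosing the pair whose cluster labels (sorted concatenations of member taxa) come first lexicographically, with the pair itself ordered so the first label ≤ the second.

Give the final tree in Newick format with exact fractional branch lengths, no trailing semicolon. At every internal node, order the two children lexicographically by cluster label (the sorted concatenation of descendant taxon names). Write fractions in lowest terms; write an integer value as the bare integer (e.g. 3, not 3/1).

(((B:1/2,G:1/2):4,(M:7/2,(T:2,V:2):3/2):1):23/10,W:34/5)

step 1: merge (B,G) at d=1; branch lengths B→1/2, G→1/2; new cluster BG
  updated: d(BG,M)=9, d(BG,T)=13/2, d(BG,V)=23/2, d(BG,W)=17
step 2: merge (T,V) at d=4; branch lengths T→2, V→2; new cluster TV
  updated: d(BG,TV)=9, d(M,TV)=7, d(TV,W)=25/2
step 3: merge (M,TV) at d=7; branch lengths M→7/2, TV→3/2; new cluster MTV
  updated: d(BG,MTV)=9, d(MTV,W)=34/3
step 4: merge (BG,MTV) at d=9; branch lengths BG→4, MTV→1; new cluster BGMTV
  updated: d(BGMTV,W)=68/5
step 5: merge (BGMTV,W) at d=68/5; branch lengths BGMTV→23/10, W→34/5; new cluster BGMTVW
final tree: (((B:1/2,G:1/2):4,(M:7/2,(T:2,V:2):3/2):1):23/10,W:34/5)
total length: 241/10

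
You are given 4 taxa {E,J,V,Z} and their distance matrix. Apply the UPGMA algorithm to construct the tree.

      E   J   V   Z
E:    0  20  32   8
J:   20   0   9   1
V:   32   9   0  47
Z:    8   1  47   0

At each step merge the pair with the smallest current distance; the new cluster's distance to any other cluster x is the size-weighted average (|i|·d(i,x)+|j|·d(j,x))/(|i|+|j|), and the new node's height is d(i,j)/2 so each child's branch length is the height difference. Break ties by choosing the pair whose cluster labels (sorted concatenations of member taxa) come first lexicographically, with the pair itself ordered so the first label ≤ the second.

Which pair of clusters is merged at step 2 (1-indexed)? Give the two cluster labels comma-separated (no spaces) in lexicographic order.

E,JZ

iteration 1: select J,Z (d=1); attach at lengths (1/2, 1/2); label the merged cluster JZ
  updated: d(E,JZ)=14, d(JZ,V)=28
iteration 2: select E,JZ (d=14); attach at lengths (7, 13/2); label the merged cluster EJZ
  updated: d(EJZ,V)=88/3
iteration 3: select EJZ,V (d=88/3); attach at lengths (23/3, 44/3); label the merged cluster EJVZ
final tree: ((E:7,(J:1/2,Z:1/2):13/2):23/3,V:44/3)
total length: 221/6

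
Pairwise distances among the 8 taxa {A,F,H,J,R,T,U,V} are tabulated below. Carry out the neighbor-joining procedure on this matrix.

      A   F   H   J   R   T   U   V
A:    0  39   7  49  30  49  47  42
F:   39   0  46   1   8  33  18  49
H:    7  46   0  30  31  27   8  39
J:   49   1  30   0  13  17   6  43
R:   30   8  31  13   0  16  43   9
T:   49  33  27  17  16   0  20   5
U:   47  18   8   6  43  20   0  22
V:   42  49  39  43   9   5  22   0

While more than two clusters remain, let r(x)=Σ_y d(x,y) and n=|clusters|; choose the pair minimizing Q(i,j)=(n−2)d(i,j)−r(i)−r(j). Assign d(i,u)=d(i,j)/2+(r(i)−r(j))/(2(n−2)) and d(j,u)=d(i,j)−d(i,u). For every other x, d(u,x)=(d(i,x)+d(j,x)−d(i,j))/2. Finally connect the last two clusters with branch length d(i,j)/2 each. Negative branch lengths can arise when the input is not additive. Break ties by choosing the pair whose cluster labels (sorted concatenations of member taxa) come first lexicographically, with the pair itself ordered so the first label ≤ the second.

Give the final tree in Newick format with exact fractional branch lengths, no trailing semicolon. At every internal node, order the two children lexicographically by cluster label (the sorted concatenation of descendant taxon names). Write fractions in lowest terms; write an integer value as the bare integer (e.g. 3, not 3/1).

(((((A:39/4,H:-11/4):307/16,(R:53/32,(T:-29/20,V:129/20):267/32):95/16):119/16,U:39/8):53/8,F:17/4):-13/8,J:-13/8)

1. join A+H (d=7, Q=-409) ⇒ AH; edges |A|=39/4, |H|=-11/4
  updated: d(AH,F)=39, d(AH,J)=36, d(AH,R)=27, d(AH,T)=69/2, d(AH,U)=24, d(AH,V)=37
2. join T+V (d=5, Q=-531/2) ⇒ TV; edges |T|=-29/20, |V|=129/20
  updated: d(AH,TV)=133/4, d(F,TV)=77/2, d(J,TV)=55/2, d(R,TV)=10, d(TV,U)=37/2
3. join R+TV (d=10, Q=-755/4) ⇒ RTV; edges |R|=53/32, |TV|=267/32
  updated: d(AH,RTV)=201/8, d(F,RTV)=73/4, d(J,RTV)=61/4, d(RTV,U)=103/4
4. join AH+RTV (d=201/8, Q=-1065/8) ⇒ AHRTV; edges |AH|=307/16, |RTV|=95/16
  updated: d(AHRTV,F)=257/16, d(AHRTV,J)=209/16, d(AHRTV,U)=197/16
5. join AHRTV+U (d=197/16, Q=-425/8) ⇒ AHRTUV; edges |AHRTV|=119/16, |U|=39/8
  updated: d(AHRTUV,F)=87/8, d(AHRTUV,J)=27/8
6. join AHRTUV+F (d=87/8, Q=-61/4) ⇒ AFHRTUV; edges |AHRTUV|=53/8, |F|=17/4
  updated: d(AFHRTUV,J)=-13/4
7. join AFHRTUV+J (d=-13/4) ⇒ AFHJRTUV; edges |AFHRTUV|=-13/8, |J|=-13/8
final tree: (((((A:39/4,H:-11/4):307/16,(R:53/32,(T:-29/20,V:129/20):267/32):95/16):119/16,U:39/8):53/8,F:17/4):-13/8,J:-13/8)
total length: 1073/16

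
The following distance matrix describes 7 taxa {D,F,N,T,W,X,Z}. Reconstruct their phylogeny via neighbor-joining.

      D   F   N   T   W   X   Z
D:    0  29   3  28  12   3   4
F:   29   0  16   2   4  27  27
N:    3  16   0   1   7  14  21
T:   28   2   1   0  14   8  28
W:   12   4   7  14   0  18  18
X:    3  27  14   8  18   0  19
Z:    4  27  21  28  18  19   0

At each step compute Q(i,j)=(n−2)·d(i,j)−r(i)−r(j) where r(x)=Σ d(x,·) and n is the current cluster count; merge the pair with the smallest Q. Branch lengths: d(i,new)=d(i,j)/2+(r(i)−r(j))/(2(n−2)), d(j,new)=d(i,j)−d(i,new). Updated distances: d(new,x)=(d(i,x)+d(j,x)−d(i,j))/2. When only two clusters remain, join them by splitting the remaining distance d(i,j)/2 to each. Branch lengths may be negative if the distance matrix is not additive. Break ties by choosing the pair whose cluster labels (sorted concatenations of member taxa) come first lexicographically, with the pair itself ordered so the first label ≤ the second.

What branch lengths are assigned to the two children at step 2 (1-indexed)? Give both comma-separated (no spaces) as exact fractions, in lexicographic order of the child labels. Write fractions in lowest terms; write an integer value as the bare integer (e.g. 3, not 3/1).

11/2,7/2

iteration 1: select D,Z (d=4, Q=-176); attach at lengths (-9/5, 29/5); label the merged cluster DZ
  updated: d(DZ,F)=26, d(DZ,N)=10, d(DZ,T)=26, d(DZ,W)=13, d(DZ,X)=9
iteration 2: select DZ,X (d=9, Q=-124); attach at lengths (11/2, 7/2); label the merged cluster DXZ
  updated: d(DXZ,F)=22, d(DXZ,N)=15/2, d(DXZ,T)=25/2, d(DXZ,W)=11
iteration 3: select F,W (d=4, Q=-68); attach at lengths (10/3, 2/3); label the merged cluster FW
  updated: d(DXZ,FW)=29/2, d(FW,N)=19/2, d(FW,T)=6
iteration 4: select DXZ,N (d=15/2, Q=-75/2); attach at lengths (63/8, -3/8); label the merged cluster DNXZ
  updated: d(DNXZ,FW)=33/4, d(DNXZ,T)=3
iteration 5: select DNXZ,FW (d=33/4, Q=-69/4); attach at lengths (21/8, 45/8); label the merged cluster DFNWXZ
  updated: d(DFNWXZ,T)=3/8
iteration 6: select DFNWXZ,T (d=3/8); attach at lengths (3/16, 3/16); label the merged cluster DFNTWXZ
final tree: (((((D:-9/5,Z:29/5):11/2,X:7/2):63/8,N:-3/8):21/8,(F:10/3,W:2/3):45/8):3/16,T:3/16)
total length: 265/8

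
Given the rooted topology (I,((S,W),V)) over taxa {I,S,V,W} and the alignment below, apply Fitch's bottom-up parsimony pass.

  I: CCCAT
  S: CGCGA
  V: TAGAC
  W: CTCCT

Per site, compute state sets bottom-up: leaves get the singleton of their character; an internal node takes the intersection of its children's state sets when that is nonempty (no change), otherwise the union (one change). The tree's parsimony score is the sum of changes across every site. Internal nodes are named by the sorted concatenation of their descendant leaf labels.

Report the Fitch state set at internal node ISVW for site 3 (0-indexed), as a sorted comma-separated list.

SW@0: {C} ∩ {C} = {C} (intersection, +0)
SVW@0: {C} ∪ {T} = {C,T} (union, +1)
ISVW@0: {C} ∩ {C,T} = {C} (intersection, +0)
SW@1: {G} ∪ {T} = {G,T} (union, +1)
SVW@1: {G,T} ∪ {A} = {A,G,T} (union, +1)
ISVW@1: {C} ∪ {A,G,T} = {A,C,G,T} (union, +1)
SW@2: {C} ∩ {C} = {C} (intersection, +0)
SVW@2: {C} ∪ {G} = {C,G} (union, +1)
ISVW@2: {C} ∩ {C,G} = {C} (intersection, +0)
SW@3: {G} ∪ {C} = {C,G} (union, +1)
SVW@3: {C,G} ∪ {A} = {A,C,G} (union, +1)
ISVW@3: {A} ∩ {A,C,G} = {A} (intersection, +0)
SW@4: {A} ∪ {T} = {A,T} (union, +1)
SVW@4: {A,T} ∪ {C} = {A,C,T} (union, +1)
ISVW@4: {T} ∩ {A,C,T} = {T} (intersection, +0)
per-site changes: [1, 3, 1, 2, 2]; total = 9

A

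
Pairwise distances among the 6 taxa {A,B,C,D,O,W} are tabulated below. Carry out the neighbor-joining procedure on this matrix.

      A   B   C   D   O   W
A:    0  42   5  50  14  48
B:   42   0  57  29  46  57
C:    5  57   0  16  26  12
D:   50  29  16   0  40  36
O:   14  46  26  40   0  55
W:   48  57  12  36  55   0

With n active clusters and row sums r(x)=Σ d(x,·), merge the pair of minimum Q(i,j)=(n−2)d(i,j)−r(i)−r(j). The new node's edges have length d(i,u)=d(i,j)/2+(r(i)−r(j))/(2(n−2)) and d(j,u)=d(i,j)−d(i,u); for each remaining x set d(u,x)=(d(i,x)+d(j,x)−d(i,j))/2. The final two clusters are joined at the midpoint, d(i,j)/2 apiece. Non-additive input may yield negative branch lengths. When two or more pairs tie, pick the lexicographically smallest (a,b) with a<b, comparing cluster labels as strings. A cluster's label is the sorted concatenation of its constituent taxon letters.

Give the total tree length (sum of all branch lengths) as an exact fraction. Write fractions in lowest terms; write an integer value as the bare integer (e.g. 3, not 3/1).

349/4

1. join B+D (d=29, Q=-286) ⇒ BD; edges |B|=22, |D|=7
  updated: d(A,BD)=63/2, d(BD,C)=22, d(BD,O)=57/2, d(BD,W)=32
2. join A+O (d=14, Q=-180) ⇒ AO; edges |A|=17/6, |O|=67/6
  updated: d(AO,BD)=23, d(AO,C)=17/2, d(AO,W)=89/2
3. join AO+BD (d=23, Q=-107) ⇒ ABDO; edges |AO|=45/4, |BD|=47/4
  updated: d(ABDO,C)=15/4, d(ABDO,W)=107/4
4. join ABDO+C (d=15/4, Q=-85/2) ⇒ ABCDO; edges |ABDO|=37/4, |C|=-11/2
  updated: d(ABCDO,W)=35/2
5. join ABCDO+W (d=35/2) ⇒ ABCDOW; edges |ABCDO|=35/4, |W|=35/4
final tree: ((((A:17/6,O:67/6):45/4,(B:22,D:7):47/4):37/4,C:-11/2):35/4,W:35/4)
total length: 349/4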